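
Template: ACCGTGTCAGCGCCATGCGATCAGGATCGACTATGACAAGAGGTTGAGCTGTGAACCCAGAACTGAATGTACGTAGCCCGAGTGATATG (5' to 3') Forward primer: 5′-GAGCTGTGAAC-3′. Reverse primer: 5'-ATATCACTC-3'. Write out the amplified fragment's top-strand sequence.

Forward primer GAGCTGTGAAC is found on the top strand at positions 46–56.
The reverse primer's reverse complement is GAGTGATAT, which matches the template at positions 80–88.
The product is the template from position 46 through 88 (43 bp).

5'-GAGCTGTGAACCCAGAACTGAATGTACGTAGCCCGAGTGATAT-3'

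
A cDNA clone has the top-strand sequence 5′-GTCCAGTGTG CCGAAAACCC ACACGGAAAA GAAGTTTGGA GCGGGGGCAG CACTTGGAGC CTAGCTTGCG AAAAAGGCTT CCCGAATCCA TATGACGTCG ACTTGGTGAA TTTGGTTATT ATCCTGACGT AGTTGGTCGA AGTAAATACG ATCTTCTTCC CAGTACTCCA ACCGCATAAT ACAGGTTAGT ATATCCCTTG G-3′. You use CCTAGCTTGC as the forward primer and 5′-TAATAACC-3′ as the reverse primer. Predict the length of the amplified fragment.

Scanning the template, CCTAGCTTGC occurs at positions 60–69; this primer anneals to the bottom strand there with its 3' end pointing downstream.
Taking the reverse complement of TAATAACC gives GGTTATTA, found at positions 114–121 on the template; the primer anneals here to the top strand with its 3' end pointing upstream.
Amplicon spans positions 60–121: 62 bp.

62 bp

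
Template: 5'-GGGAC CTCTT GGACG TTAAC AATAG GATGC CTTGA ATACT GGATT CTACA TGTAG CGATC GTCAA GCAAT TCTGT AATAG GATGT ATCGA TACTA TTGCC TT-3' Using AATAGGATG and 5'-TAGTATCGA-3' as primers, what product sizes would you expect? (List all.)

The forward primer AATAGGATG matches the top strand at positions 21–29, 76–84.
The reverse primer's reverse complement is TCGATACTA, matching at positions 87–95.
Each forward site pairs with the reverse site to give a product ending at position 95: sizes 75, 20 bp.

75 bp, 20 bp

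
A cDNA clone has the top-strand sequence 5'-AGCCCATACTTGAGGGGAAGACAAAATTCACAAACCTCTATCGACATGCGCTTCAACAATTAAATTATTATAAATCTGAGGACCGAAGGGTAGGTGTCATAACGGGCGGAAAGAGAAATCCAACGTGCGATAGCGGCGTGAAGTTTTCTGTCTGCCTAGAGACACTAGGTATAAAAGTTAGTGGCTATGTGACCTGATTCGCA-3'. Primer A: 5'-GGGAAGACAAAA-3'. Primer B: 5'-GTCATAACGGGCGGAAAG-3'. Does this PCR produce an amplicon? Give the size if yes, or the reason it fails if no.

No product — both primers anneal to the same strand and extend in the same direction.

Primer A (GGGAAGACAAAA) matches the top strand at positions 15–26 (3' end points downstream).
Primer B (GTCATAACGGGCGGAAAG) also matches the top strand directly, at positions 96–113 — its reverse complement CTTTCCGCCCGTTATGAC is not present.
Both primers anneal to the bottom strand with 3' ends pointing the same way, so neither can prime synthesis back toward the other.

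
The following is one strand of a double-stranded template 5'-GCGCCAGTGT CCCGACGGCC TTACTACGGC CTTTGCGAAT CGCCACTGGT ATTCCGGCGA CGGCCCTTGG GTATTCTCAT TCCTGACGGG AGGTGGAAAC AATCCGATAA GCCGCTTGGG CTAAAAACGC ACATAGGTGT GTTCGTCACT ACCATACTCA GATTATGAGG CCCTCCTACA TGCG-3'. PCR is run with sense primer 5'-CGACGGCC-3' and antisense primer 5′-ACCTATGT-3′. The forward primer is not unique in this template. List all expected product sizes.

The forward primer CGACGGCC matches the top strand at positions 13–20, 58–65.
The reverse primer's reverse complement is ACATAGGT, matching at positions 131–138.
Each forward site pairs with the reverse site to give a product ending at position 138: sizes 126, 81 bp.

126 bp, 81 bp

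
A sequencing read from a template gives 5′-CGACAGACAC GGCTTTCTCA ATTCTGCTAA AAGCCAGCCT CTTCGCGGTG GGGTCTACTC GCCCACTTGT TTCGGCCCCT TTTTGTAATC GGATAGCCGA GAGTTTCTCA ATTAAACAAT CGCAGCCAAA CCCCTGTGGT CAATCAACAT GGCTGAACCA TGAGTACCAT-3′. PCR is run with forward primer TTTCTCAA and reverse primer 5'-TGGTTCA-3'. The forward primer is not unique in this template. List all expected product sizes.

The forward primer TTTCTCAA matches the top strand at positions 14–21, 104–111.
The reverse primer's reverse complement is TGAACCA, matching at positions 154–160.
Each forward site pairs with the reverse site to give a product ending at position 160: sizes 147, 57 bp.

147 bp, 57 bp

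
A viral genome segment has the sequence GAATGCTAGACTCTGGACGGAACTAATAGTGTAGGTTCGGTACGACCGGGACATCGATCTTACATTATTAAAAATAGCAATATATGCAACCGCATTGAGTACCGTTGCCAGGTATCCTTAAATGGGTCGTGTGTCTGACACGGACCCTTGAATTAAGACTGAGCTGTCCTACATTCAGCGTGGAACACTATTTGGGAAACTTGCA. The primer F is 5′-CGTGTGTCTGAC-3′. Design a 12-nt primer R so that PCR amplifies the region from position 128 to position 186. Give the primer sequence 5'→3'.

5'-GTTCCACGCTGA-3'

The product's 3' end on the top strand is position 186.
The reverse primer anneals to the top strand over positions 175–186, i.e. to TCAGCGTGGAAC.
Its sequence written 5'→3' is the reverse complement: GTTCCACGCTGA.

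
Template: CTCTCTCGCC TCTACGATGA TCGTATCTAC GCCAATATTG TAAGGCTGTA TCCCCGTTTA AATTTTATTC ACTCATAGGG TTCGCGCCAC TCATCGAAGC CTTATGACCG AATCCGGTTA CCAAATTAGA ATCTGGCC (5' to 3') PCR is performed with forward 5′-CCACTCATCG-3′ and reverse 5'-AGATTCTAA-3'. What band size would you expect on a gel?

Forward primer CCACTCATCG is found on the top strand at positions 87–96.
Reverse complement of the reverse primer: TTAGAATCT. This occurs on the top strand at positions 126–134.
The product runs from position 87 to position 134, so its length is 134 − 87 + 1 = 48 bp.

48 bp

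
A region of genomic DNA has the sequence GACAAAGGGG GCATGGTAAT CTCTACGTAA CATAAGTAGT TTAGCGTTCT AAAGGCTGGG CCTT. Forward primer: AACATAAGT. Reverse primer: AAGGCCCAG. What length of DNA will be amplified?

The forward primer matches the template at positions 29–37.
The reverse primer's reverse complement is CTGGGCCTT, which matches the template at positions 56–64.
Product length = (reverse-primer end) − (forward-primer start) + 1 = 64 − 29 + 1 = 36 bp.

36 bp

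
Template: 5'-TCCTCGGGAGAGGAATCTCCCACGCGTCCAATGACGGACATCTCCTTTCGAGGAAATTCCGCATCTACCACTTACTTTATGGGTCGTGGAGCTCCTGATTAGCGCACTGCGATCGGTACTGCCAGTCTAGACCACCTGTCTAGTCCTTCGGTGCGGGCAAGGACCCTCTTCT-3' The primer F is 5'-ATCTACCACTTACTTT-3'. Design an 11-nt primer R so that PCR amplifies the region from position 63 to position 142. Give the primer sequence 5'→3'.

The product's 3' end on the top strand is position 142.
The reverse primer anneals to the top strand over positions 132–142, i.e. to CCACCTGTCTA.
Its sequence written 5'→3' is the reverse complement: TAGACAGGTGG.

5'-TAGACAGGTGG-3'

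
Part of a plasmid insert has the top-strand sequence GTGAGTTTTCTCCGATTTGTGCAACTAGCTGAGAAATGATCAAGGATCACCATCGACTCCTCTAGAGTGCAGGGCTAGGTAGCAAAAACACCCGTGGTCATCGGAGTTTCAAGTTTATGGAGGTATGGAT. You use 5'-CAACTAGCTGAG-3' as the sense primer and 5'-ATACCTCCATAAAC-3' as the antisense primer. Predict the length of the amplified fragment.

105 bp

The forward primer matches the template at positions 22–33.
Taking the reverse complement of ATACCTCCATAAAC gives GTTTATGGAGGTAT, found at positions 113–126 on the template; the primer anneals here to the top strand with its 3' end pointing upstream.
Amplicon spans positions 22–126: 105 bp.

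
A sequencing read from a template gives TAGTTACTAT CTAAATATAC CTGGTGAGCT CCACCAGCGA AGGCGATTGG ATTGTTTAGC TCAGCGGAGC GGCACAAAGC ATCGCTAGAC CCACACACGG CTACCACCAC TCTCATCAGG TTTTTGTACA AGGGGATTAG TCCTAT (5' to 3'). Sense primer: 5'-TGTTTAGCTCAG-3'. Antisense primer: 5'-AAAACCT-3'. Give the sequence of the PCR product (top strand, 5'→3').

Forward primer TGTTTAGCTCAG is found on the top strand at positions 53–64.
Reverse complement of the reverse primer: AGGTTTT. This occurs on the top strand at positions 118–124.
The product is the template from position 53 through 124 (72 bp).

5'-TGTTTAGCTCAGCGGAGCGGCACAAAGCATCGCTAGACCCACACACGGCTACCACCACTCTCATCAGGTTTT-3'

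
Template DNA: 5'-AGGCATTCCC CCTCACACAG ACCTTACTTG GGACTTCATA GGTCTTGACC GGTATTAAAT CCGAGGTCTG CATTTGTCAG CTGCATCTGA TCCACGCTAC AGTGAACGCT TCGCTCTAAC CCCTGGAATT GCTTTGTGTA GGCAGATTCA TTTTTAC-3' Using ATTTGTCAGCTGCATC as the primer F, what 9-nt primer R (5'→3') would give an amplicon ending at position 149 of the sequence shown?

The forward primer binds at positions 72–87; the product's 3' end on the top strand is position 149.
The reverse primer anneals to the top strand over positions 141–149, i.e. to GGCAGATTC.
Its sequence written 5'→3' is the reverse complement: GAATCTGCC.

5'-GAATCTGCC-3'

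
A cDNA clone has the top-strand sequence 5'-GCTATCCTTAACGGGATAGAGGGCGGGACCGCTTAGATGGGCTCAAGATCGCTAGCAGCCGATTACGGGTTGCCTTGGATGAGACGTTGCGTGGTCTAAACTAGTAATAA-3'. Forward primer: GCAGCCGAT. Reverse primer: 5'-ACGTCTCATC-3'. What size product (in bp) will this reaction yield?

The forward primer matches the template at positions 55–63.
Taking the reverse complement of ACGTCTCATC gives GATGAGACGT, found at positions 78–87 on the template; the primer anneals here to the top strand with its 3' end pointing upstream.
Product length = (reverse-primer end) − (forward-primer start) + 1 = 87 − 55 + 1 = 33 bp.

33 bp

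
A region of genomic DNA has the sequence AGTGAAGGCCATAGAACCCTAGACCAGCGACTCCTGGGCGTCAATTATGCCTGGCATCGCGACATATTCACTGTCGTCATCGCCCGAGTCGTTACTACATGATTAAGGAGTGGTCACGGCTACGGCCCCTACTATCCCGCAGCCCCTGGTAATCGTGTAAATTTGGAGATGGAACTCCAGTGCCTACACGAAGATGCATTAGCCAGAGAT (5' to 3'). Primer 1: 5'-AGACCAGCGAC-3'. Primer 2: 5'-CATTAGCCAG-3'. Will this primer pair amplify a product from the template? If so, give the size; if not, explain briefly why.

Primer 1 (AGACCAGCGAC) matches the top strand at positions 21–31 (3' end points downstream).
Primer 2 (CATTAGCCAG) also matches the top strand directly, at positions 197–206 — its reverse complement CTGGCTAATG is not present.
Both primers anneal to the bottom strand with 3' ends pointing the same way, so neither can prime synthesis back toward the other.

No product — both primers anneal to the same strand and extend in the same direction.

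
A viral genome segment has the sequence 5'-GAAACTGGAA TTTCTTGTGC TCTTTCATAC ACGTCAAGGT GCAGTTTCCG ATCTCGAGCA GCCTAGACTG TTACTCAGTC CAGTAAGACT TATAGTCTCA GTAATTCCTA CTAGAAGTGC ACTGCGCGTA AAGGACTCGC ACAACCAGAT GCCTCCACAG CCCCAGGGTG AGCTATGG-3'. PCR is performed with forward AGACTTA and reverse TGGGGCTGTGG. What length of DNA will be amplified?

Forward primer AGACTTA is found on the top strand at positions 86–92.
The reverse primer's reverse complement is CCACAGCCCCA, which matches the template at positions 155–165.
Amplicon spans positions 86–165: 80 bp.

80 bp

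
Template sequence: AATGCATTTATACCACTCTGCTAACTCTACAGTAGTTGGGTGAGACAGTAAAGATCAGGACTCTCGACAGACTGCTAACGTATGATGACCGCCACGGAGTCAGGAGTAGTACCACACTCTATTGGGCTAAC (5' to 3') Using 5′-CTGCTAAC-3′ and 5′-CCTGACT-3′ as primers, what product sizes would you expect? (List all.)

The forward primer CTGCTAAC matches the top strand at positions 18–25, 72–79.
The reverse primer's reverse complement is AGTCAGG, matching at positions 98–104.
Each forward site pairs with the reverse site to give a product ending at position 104: sizes 87, 33 bp.

87 bp, 33 bp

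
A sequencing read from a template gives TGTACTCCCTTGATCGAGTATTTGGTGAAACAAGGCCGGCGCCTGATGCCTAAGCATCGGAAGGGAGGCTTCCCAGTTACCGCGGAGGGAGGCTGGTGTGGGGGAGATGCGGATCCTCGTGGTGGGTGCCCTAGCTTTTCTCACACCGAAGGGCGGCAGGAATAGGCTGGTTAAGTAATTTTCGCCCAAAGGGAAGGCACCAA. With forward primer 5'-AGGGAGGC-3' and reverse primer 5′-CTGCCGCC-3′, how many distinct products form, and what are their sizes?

The forward primer AGGGAGGC matches the top strand at positions 62–69, 86–93.
The reverse primer's reverse complement is GGCGGCAG, matching at positions 152–159.
Each forward site pairs with the reverse site to give a product ending at position 159: sizes 98, 74 bp.

Two products: 98 bp, 74 bp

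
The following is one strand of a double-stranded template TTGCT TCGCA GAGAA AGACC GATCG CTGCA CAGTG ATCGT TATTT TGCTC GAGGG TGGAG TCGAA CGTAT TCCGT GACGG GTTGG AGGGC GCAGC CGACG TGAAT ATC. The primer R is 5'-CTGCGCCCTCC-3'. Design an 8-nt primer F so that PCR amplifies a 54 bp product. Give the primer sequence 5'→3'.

The reverse primer's reverse complement GGAGGGCGCAG matches the template at positions 84–94, so the product ends at position 94.
A 54 bp product then starts at position 94 − 54 + 1 = 41.
The forward primer is identical to the top strand there: TATTTTGC.

5'-TATTTTGC-3'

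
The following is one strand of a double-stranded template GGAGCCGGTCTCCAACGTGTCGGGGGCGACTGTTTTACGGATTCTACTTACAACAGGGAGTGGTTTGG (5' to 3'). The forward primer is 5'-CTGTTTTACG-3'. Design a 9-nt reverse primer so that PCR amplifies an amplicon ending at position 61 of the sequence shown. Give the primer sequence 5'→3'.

The forward primer binds at positions 30–39; the product's 3' end on the top strand is position 61.
The reverse primer anneals to the top strand over positions 53–61, i.e. to ACAGGGAGT.
Its sequence written 5'→3' is the reverse complement: ACTCCCTGT.

5'-ACTCCCTGT-3'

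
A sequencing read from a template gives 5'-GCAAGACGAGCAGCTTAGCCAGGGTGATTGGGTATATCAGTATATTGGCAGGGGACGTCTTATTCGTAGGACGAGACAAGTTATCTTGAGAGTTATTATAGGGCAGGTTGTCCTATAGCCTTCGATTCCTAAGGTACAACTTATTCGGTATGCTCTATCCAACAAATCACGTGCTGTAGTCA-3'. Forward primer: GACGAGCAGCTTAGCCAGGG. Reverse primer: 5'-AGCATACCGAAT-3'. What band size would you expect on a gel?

Scanning the template, GACGAGCAGCTTAGCCAGGG occurs at positions 5–24; this primer anneals to the bottom strand there with its 3' end pointing downstream.
Taking the reverse complement of AGCATACCGAAT gives ATTCGGTATGCT, found at positions 143–154 on the template; the primer anneals here to the top strand with its 3' end pointing upstream.
Product length = (reverse-primer end) − (forward-primer start) + 1 = 154 − 5 + 1 = 150 bp.

150 bp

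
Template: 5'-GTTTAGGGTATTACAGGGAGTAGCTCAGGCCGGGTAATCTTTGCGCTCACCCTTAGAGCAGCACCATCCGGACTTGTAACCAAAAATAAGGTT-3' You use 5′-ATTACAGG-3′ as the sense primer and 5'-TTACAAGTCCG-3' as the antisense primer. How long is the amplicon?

70 bp

Forward primer ATTACAGG is found on the top strand at positions 10–17.
Reverse complement of the reverse primer: CGGACTTGTAA. This occurs on the top strand at positions 69–79.
The product runs from position 10 to position 79, so its length is 79 − 10 + 1 = 70 bp.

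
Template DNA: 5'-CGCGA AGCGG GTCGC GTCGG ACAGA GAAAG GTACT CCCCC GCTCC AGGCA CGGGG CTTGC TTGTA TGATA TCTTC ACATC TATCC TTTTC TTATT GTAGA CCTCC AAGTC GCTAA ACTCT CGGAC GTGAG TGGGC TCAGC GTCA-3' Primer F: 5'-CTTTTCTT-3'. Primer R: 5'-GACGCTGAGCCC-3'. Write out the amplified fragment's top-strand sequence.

Scanning the template, CTTTTCTT occurs at positions 85–92; this primer anneals to the bottom strand there with its 3' end pointing downstream.
The reverse primer's reverse complement is GGGCTCAGCGTC, which matches the template at positions 132–143.
The product is the template from position 85 through 143 (59 bp).

5'-CTTTTCTTATTGTAGACCTCCAAGTCGCTAAACTCTCGGACGTGAGTGGGCTCAGCGTC-3'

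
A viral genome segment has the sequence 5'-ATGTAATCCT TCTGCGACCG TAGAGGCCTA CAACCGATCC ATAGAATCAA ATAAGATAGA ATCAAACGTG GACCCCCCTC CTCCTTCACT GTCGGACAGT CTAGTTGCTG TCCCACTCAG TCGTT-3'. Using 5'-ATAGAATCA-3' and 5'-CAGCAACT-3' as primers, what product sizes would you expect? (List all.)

70 bp, 55 bp

The forward primer ATAGAATCA matches the top strand at positions 41–49, 56–64.
The reverse primer's reverse complement is AGTTGCTG, matching at positions 103–110.
Each forward site pairs with the reverse site to give a product ending at position 110: sizes 70, 55 bp.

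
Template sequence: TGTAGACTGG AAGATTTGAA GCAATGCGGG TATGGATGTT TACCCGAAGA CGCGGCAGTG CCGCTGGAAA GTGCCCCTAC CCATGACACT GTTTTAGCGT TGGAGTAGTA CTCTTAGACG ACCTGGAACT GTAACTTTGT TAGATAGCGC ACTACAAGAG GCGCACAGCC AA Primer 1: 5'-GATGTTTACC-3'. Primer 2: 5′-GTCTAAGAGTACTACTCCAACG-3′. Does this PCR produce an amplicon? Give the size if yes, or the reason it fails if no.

Yes — an 85 bp product.

Primer 1 (GATGTTTACC) matches the top strand at positions 35–44; it acts as a forward primer.
Primer 2's reverse complement is CGTTGGAGTAGTACTCTTAGAC, matching the top strand at positions 98–119; it acts as a reverse primer.
The 3' ends face each other across positions 35–119, giving an 85 bp product.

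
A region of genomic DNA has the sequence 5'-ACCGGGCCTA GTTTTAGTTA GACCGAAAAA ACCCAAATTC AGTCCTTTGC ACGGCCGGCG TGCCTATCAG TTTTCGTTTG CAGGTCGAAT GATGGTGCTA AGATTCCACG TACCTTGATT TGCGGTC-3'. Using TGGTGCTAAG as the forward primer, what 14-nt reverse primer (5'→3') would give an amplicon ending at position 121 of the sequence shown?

The forward primer binds at positions 93–102; the product's 3' end on the top strand is position 121.
The reverse primer anneals to the top strand over positions 108–121, i.e. to ACGTACCTTGATTT.
Its sequence written 5'→3' is the reverse complement: AAATCAAGGTACGT.

5'-AAATCAAGGTACGT-3'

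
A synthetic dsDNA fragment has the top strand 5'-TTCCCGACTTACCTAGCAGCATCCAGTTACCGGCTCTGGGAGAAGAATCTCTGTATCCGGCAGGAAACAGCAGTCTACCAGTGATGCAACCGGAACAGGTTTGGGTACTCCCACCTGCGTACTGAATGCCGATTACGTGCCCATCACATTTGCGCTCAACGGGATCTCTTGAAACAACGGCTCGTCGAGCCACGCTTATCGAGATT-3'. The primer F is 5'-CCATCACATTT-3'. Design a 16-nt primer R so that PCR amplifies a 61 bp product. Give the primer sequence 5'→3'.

The forward primer binds at positions 141–151, so a 61 bp product ends at position 141 + 61 − 1 = 201.
The reverse primer anneals to the top strand over positions 186–201, i.e. to CGAGCCACGCTTATCG.
Its sequence written 5'→3' is the reverse complement: CGATAAGCGTGGCTCG.

5'-CGATAAGCGTGGCTCG-3'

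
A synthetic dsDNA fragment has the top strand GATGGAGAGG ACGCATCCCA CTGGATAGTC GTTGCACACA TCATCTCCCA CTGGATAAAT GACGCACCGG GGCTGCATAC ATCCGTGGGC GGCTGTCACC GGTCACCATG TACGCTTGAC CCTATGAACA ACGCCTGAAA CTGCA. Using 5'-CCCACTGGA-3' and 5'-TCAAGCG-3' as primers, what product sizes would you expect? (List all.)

The forward primer CCCACTGGA matches the top strand at positions 17–25, 47–55.
The reverse primer's reverse complement is CGCTTGA, matching at positions 113–119.
Each forward site pairs with the reverse site to give a product ending at position 119: sizes 103, 73 bp.

103 bp, 73 bp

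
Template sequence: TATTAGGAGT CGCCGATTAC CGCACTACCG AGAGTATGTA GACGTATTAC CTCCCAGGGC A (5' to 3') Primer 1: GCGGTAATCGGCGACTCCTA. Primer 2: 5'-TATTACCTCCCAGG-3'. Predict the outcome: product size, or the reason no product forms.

Primer 1 (GCGGTAATCGGCGACTCCTA) has reverse complement TAGGAGTCGCCGATTACCGC, which matches the top strand at positions 4–23; primer 1 anneals to the top strand there with its 3' end pointing upstream toward position 4.
Primer 2 (TATTACCTCCCAGG) matches the top strand directly at positions 45–58; it anneals to the bottom strand with its 3' end pointing downstream toward position 58.
The 3' ends diverge (primer 1 extends toward position 1, primer 2 toward position 61), so the primers never converge on a shared product.

No product — the primers' 3' ends point away from each other.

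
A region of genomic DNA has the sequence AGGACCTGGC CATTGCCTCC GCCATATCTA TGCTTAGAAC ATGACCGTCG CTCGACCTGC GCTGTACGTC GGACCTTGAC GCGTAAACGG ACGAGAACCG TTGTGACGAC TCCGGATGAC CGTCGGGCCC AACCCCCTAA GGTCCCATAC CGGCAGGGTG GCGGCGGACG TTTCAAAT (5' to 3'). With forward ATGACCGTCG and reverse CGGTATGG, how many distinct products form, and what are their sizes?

Two products: 112 bp, 37 bp

The forward primer ATGACCGTCG matches the top strand at positions 41–50, 116–125.
The reverse primer's reverse complement is CCATACCG, matching at positions 145–152.
Each forward site pairs with the reverse site to give a product ending at position 152: sizes 112, 37 bp.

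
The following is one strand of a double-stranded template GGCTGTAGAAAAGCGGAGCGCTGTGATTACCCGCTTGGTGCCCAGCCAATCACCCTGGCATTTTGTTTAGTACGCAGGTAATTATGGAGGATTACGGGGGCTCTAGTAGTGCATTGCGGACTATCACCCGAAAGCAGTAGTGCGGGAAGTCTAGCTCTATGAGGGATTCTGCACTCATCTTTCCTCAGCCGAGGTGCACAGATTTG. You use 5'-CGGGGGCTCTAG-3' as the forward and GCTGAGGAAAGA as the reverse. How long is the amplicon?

95 bp

Scanning the template, CGGGGGCTCTAG occurs at positions 95–106; this primer anneals to the bottom strand there with its 3' end pointing downstream.
Taking the reverse complement of GCTGAGGAAAGA gives TCTTTCCTCAGC, found at positions 178–189 on the template; the primer anneals here to the top strand with its 3' end pointing upstream.
The product runs from position 95 to position 189, so its length is 189 − 95 + 1 = 95 bp.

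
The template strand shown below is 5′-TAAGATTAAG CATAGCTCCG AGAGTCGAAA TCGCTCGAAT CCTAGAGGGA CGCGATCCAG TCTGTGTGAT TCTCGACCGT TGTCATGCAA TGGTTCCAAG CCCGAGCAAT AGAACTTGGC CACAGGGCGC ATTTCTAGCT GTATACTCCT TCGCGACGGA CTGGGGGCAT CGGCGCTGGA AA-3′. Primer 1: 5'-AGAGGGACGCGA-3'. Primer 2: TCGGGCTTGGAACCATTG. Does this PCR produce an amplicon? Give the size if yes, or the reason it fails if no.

Yes — a 62 bp product.

Primer 1 (AGAGGGACGCGA) matches the top strand at positions 44–55; it acts as a forward primer.
Primer 2's reverse complement is CAATGGTTCCAAGCCCGA, matching the top strand at positions 88–105; it acts as a reverse primer.
The 3' ends face each other across positions 44–105, giving a 62 bp product.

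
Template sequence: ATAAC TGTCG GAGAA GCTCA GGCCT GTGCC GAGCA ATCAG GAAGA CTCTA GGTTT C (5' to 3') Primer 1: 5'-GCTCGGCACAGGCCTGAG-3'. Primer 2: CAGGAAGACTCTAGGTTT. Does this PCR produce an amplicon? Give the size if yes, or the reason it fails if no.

Primer 1 (GCTCGGCACAGGCCTGAG) has reverse complement CTCAGGCCTGTGCCGAGC, which matches the top strand at positions 17–34; primer 1 anneals to the top strand there with its 3' end pointing upstream toward position 17.
Primer 2 (CAGGAAGACTCTAGGTTT) matches the top strand directly at positions 38–55; it anneals to the bottom strand with its 3' end pointing downstream toward position 55.
The 3' ends diverge (primer 1 extends toward position 1, primer 2 toward position 56), so the primers never converge on a shared product.

No product — the primers' 3' ends point away from each other.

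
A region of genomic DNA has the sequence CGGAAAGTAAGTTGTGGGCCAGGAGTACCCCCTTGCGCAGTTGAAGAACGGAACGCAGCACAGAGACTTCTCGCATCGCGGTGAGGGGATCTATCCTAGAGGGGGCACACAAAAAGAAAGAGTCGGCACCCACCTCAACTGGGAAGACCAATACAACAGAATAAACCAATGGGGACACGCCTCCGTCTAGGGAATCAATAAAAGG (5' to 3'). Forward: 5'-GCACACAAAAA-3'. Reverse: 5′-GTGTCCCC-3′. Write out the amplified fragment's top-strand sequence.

5'-GCACACAAAAAGAAAGAGTCGGCACCCACCTCAACTGGGAAGACCAATACAACAGAATAAACCAATGGGGACAC-3'

Scanning the template, GCACACAAAAA occurs at positions 105–115; this primer anneals to the bottom strand there with its 3' end pointing downstream.
The reverse primer's reverse complement is GGGGACAC, which matches the template at positions 171–178.
The product is the template from position 105 through 178 (74 bp).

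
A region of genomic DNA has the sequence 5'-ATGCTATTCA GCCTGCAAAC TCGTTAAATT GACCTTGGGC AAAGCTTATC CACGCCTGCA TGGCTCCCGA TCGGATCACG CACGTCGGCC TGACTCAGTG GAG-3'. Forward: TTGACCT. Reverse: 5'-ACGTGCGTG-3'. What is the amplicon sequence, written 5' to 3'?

5'-TTGACCTTGGGCAAAGCTTATCCACGCCTGCATGGCTCCCGATCGGATCACGCACGT-3'

The forward primer matches the template at positions 29–35.
Taking the reverse complement of ACGTGCGTG gives CACGCACGT, found at positions 77–85 on the template; the primer anneals here to the top strand with its 3' end pointing upstream.
The product is the template from position 29 through 85 (57 bp).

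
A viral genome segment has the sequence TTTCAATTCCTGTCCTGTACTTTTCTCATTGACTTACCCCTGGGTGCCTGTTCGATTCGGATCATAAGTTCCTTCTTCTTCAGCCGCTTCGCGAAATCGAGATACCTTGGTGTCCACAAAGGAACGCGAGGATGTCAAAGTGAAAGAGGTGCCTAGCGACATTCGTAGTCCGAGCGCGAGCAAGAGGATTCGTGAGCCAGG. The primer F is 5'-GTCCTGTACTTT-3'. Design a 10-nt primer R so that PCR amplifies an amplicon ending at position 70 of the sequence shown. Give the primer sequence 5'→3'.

The forward primer binds at positions 12–23; the product's 3' end on the top strand is position 70.
The reverse primer anneals to the top strand over positions 61–70, i.e. to ATCATAAGTT.
Its sequence written 5'→3' is the reverse complement: AACTTATGAT.

5'-AACTTATGAT-3'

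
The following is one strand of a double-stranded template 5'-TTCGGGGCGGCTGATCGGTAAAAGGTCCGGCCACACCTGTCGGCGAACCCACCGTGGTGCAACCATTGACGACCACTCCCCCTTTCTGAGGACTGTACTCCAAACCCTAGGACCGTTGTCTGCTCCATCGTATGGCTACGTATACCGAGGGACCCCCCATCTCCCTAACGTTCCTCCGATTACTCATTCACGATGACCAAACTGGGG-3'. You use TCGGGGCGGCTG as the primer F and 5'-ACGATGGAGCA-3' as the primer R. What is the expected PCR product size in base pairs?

Scanning the template, TCGGGGCGGCTG occurs at positions 2–13; this primer anneals to the bottom strand there with its 3' end pointing downstream.
Taking the reverse complement of ACGATGGAGCA gives TGCTCCATCGT, found at positions 121–131 on the template; the primer anneals here to the top strand with its 3' end pointing upstream.
Amplicon spans positions 2–131: 130 bp.

130 bp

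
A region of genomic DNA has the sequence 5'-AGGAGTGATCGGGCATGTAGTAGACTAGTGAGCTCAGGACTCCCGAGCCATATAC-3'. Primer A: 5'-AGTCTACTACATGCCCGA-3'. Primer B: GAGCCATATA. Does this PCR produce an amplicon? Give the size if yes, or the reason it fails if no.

Primer A (AGTCTACTACATGCCCGA) has reverse complement TCGGGCATGTAGTAGACT, which matches the top strand at positions 9–26; primer A anneals to the top strand there with its 3' end pointing upstream toward position 9.
Primer B (GAGCCATATA) matches the top strand directly at positions 45–54; it anneals to the bottom strand with its 3' end pointing downstream toward position 54.
The 3' ends diverge (primer A extends toward position 1, primer B toward position 55), so the primers never converge on a shared product.

No product — the primers' 3' ends point away from each other.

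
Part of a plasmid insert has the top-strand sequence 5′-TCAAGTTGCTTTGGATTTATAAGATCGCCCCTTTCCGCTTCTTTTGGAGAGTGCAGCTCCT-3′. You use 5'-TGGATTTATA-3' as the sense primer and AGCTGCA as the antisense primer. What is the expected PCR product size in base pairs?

The forward primer matches the template at positions 12–21.
Reverse complement of the reverse primer: TGCAGCT. This occurs on the top strand at positions 52–58.
Product length = (reverse-primer end) − (forward-primer start) + 1 = 58 − 12 + 1 = 47 bp.

47 bp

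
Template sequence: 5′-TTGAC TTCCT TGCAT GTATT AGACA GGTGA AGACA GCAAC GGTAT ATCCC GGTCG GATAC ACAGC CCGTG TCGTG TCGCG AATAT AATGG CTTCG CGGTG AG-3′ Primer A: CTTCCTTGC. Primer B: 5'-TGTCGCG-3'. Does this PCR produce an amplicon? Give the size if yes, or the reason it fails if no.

No product — both primers anneal to the same strand and extend in the same direction.

Primer A (CTTCCTTGC) matches the top strand at positions 5–13 (3' end points downstream).
Primer B (TGTCGCG) also matches the top strand directly, at positions 74–80 — its reverse complement CGCGACA is not present.
Both primers anneal to the bottom strand with 3' ends pointing the same way, so neither can prime synthesis back toward the other.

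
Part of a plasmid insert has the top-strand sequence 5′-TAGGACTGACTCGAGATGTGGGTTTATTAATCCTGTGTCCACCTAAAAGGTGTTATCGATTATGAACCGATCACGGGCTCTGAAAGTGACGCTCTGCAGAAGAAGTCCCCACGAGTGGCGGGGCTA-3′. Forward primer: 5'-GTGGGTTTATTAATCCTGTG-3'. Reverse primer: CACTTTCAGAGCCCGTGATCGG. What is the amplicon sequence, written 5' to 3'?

5'-GTGGGTTTATTAATCCTGTGTCCACCTAAAAGGTGTTATCGATTATGAACCGATCACGGGCTCTGAAAGTG-3'

Scanning the template, GTGGGTTTATTAATCCTGTG occurs at positions 18–37; this primer anneals to the bottom strand there with its 3' end pointing downstream.
Taking the reverse complement of CACTTTCAGAGCCCGTGATCGG gives CCGATCACGGGCTCTGAAAGTG, found at positions 67–88 on the template; the primer anneals here to the top strand with its 3' end pointing upstream.
The product is the template from position 18 through 88 (71 bp).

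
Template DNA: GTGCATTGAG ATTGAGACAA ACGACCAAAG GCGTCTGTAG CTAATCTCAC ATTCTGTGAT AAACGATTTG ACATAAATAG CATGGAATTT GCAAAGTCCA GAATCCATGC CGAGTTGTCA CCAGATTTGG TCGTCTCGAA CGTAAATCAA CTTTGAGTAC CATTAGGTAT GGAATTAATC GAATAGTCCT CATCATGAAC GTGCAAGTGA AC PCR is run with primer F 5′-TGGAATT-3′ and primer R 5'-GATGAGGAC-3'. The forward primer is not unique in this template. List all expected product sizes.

The forward primer TGGAATT matches the top strand at positions 83–89, 170–176.
The reverse primer's reverse complement is GTCCTCATC, matching at positions 186–194.
Each forward site pairs with the reverse site to give a product ending at position 194: sizes 112, 25 bp.

112 bp, 25 bp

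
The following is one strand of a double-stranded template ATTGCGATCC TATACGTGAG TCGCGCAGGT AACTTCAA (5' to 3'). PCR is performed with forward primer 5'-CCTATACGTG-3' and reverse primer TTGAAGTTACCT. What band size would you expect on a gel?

Forward primer CCTATACGTG is found on the top strand at positions 9–18.
Reverse complement of the reverse primer: AGGTAACTTCAA. This occurs on the top strand at positions 27–38.
The product runs from position 9 to position 38, so its length is 38 − 9 + 1 = 30 bp.

30 bp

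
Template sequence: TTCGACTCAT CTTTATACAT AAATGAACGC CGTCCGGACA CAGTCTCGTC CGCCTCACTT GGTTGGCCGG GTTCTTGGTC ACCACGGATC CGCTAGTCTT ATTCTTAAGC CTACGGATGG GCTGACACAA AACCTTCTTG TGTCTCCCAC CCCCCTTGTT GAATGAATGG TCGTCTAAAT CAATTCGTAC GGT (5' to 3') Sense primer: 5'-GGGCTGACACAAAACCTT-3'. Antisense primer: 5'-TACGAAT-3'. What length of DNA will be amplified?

Forward primer GGGCTGACACAAAACCTT is found on the top strand at positions 119–136.
Taking the reverse complement of TACGAAT gives ATTCGTA, found at positions 183–189 on the template; the primer anneals here to the top strand with its 3' end pointing upstream.
Amplicon spans positions 119–189: 71 bp.

71 bp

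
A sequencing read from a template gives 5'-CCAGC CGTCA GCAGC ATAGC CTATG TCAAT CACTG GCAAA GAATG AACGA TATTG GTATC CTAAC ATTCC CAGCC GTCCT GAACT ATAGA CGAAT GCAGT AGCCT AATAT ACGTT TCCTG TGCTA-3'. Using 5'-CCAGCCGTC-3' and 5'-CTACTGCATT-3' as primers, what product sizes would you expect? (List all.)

The forward primer CCAGCCGTC matches the top strand at positions 1–9, 70–78.
The reverse primer's reverse complement is AATGCAGTAG, matching at positions 93–102.
Each forward site pairs with the reverse site to give a product ending at position 102: sizes 102, 33 bp.

102 bp, 33 bp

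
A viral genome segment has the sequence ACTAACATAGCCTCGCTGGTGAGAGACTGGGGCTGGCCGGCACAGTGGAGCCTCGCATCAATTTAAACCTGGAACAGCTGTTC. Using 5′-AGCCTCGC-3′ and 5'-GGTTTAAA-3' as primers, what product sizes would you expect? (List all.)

The forward primer AGCCTCGC matches the top strand at positions 9–16, 49–56.
The reverse primer's reverse complement is TTTAAACC, matching at positions 62–69.
Each forward site pairs with the reverse site to give a product ending at position 69: sizes 61, 21 bp.

61 bp, 21 bp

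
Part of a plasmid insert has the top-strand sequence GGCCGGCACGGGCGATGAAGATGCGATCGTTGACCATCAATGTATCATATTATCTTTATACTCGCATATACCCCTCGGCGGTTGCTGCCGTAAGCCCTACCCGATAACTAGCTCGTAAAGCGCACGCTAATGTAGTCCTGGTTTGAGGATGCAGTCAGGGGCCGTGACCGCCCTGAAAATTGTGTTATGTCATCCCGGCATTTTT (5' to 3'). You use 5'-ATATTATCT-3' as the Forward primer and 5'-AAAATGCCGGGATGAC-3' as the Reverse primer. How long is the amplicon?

158 bp

Scanning the template, ATATTATCT occurs at positions 47–55; this primer anneals to the bottom strand there with its 3' end pointing downstream.
Reverse complement of the reverse primer: GTCATCCCGGCATTTT. This occurs on the top strand at positions 189–204.
The product runs from position 47 to position 204, so its length is 204 − 47 + 1 = 158 bp.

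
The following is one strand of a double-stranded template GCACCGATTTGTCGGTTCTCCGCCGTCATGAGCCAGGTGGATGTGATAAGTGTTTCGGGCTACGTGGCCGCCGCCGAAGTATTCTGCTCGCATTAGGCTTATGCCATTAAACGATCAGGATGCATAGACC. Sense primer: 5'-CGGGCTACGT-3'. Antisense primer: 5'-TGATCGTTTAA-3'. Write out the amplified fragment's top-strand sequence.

5'-CGGGCTACGTGGCCGCCGCCGAAGTATTCTGCTCGCATTAGGCTTATGCCATTAAACGATCA-3'

The forward primer matches the template at positions 56–65.
The reverse primer's reverse complement is TTAAACGATCA, which matches the template at positions 107–117.
The product is the template from position 56 through 117 (62 bp).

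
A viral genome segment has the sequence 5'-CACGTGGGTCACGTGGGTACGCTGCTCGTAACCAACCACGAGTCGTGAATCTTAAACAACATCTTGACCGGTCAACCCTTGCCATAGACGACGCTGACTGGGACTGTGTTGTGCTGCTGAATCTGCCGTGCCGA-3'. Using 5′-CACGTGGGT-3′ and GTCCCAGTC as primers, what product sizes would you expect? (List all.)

104 bp, 95 bp

The forward primer CACGTGGGT matches the top strand at positions 1–9, 10–18.
The reverse primer's reverse complement is GACTGGGAC, matching at positions 96–104.
Each forward site pairs with the reverse site to give a product ending at position 104: sizes 104, 95 bp.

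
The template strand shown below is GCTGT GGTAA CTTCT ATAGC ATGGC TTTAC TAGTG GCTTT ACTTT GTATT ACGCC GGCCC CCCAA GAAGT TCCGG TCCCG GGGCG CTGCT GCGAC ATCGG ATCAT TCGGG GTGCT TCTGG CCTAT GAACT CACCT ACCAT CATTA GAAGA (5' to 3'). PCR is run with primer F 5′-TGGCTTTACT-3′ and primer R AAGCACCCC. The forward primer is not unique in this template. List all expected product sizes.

95 bp, 83 bp

The forward primer TGGCTTTACT matches the top strand at positions 22–31, 34–43.
The reverse primer's reverse complement is GGGGTGCTT, matching at positions 108–116.
Each forward site pairs with the reverse site to give a product ending at position 116: sizes 95, 83 bp.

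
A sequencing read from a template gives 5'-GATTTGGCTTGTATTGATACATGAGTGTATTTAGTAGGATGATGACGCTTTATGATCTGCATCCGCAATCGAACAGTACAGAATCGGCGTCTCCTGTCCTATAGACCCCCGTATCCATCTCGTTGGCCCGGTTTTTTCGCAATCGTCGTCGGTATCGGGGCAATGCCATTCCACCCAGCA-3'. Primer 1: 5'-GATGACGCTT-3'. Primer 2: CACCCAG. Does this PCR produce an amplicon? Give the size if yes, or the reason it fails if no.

Primer 1 (GATGACGCTT) matches the top strand at positions 41–50 (3' end points downstream).
Primer 2 (CACCCAG) also matches the top strand directly, at positions 172–178 — its reverse complement CTGGGTG is not present.
Both primers anneal to the bottom strand with 3' ends pointing the same way, so neither can prime synthesis back toward the other.

No product — both primers anneal to the same strand and extend in the same direction.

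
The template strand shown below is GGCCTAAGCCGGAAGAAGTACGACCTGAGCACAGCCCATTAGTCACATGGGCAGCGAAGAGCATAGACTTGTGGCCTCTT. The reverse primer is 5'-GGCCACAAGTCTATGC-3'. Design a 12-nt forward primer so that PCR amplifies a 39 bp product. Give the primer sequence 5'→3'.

The reverse primer's reverse complement GCATAGACTTGTGGCC matches the template at positions 61–76, so the product ends at position 76.
A 39 bp product then starts at position 76 − 39 + 1 = 38.
The forward primer is identical to the top strand there: ATTAGTCACATG.

5'-ATTAGTCACATG-3'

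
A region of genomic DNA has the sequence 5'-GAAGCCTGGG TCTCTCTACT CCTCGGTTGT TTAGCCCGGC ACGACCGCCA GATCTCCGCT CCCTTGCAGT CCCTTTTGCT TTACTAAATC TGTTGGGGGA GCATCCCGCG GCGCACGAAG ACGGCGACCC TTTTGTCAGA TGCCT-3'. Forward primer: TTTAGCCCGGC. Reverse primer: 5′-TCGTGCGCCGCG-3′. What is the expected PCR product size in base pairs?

Forward primer TTTAGCCCGGC is found on the top strand at positions 30–40.
Reverse complement of the reverse primer: CGCGGCGCACGA. This occurs on the top strand at positions 107–118.
Amplicon spans positions 30–118: 89 bp.

89 bp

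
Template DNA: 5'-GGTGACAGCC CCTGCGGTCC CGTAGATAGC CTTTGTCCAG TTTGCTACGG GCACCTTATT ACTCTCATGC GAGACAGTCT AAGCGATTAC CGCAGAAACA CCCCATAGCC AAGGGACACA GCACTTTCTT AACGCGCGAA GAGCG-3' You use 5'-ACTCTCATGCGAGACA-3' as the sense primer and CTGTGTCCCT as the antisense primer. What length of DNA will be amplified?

61 bp

Forward primer ACTCTCATGCGAGACA is found on the top strand at positions 61–76.
The reverse primer's reverse complement is AGGGACACAG, which matches the template at positions 112–121.
Product length = (reverse-primer end) − (forward-primer start) + 1 = 121 − 61 + 1 = 61 bp.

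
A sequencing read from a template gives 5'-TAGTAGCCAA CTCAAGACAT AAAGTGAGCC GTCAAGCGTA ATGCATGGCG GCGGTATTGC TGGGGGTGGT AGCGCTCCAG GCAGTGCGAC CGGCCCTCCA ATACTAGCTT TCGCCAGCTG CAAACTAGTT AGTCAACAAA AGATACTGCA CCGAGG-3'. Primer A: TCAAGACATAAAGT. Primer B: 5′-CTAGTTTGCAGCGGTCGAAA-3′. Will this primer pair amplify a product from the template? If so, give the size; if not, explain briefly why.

Primer B (CTAGTTTGCAGCGGTCGAAA) does not match the top strand, and its reverse complement TTTCGACCGCTGCAAACTAG does not match either.
With no annealing site for primer B, no amplification occurs.

No product — primer B has no binding site in the template.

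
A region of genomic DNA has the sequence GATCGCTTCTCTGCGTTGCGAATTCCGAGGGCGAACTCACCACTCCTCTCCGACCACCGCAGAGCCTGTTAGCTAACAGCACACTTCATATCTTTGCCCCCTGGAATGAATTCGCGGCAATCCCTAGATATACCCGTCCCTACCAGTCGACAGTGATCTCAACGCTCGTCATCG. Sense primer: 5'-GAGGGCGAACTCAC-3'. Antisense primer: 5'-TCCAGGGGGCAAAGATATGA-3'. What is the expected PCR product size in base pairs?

79 bp

Forward primer GAGGGCGAACTCAC is found on the top strand at positions 27–40.
Reverse complement of the reverse primer: TCATATCTTTGCCCCCTGGA. This occurs on the top strand at positions 86–105.
Amplicon spans positions 27–105: 79 bp.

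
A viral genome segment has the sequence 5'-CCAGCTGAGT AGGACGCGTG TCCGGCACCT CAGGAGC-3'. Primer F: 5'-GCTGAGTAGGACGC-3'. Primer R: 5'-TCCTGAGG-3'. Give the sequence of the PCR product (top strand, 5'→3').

5'-GCTGAGTAGGACGCGTGTCCGGCACCTCAGGA-3'

The forward primer matches the template at positions 4–17.
The reverse primer's reverse complement is CCTCAGGA, which matches the template at positions 28–35.
The product is the template from position 4 through 35 (32 bp).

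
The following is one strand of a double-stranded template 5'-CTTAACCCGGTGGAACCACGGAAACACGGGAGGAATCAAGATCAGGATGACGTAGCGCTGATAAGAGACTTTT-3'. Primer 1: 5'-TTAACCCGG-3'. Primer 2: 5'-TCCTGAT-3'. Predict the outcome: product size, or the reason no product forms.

Primer 1 (TTAACCCGG) matches the top strand at positions 2–10; it acts as a forward primer.
Primer 2's reverse complement is ATCAGGA, matching the top strand at positions 41–47; it acts as a reverse primer.
The 3' ends face each other across positions 2–47, giving a 46 bp product.

Yes — a 46 bp product.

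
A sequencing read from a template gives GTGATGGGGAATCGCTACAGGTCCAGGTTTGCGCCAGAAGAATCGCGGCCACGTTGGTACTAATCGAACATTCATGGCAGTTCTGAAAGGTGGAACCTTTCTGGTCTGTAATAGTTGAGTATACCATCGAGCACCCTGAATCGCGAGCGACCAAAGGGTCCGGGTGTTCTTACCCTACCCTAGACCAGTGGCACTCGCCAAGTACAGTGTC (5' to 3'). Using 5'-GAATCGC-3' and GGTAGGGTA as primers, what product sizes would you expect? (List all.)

171 bp, 140 bp, 42 bp

The forward primer GAATCGC matches the top strand at positions 9–15, 40–46, 138–144.
The reverse primer's reverse complement is TACCCTACC, matching at positions 171–179.
Each forward site pairs with the reverse site to give a product ending at position 179: sizes 171, 140, 42 bp.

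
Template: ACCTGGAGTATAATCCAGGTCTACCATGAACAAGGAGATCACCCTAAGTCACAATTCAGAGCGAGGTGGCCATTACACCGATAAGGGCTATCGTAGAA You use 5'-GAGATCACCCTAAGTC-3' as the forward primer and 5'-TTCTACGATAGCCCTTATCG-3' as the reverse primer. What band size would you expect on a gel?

Scanning the template, GAGATCACCCTAAGTC occurs at positions 35–50; this primer anneals to the bottom strand there with its 3' end pointing downstream.
The reverse primer's reverse complement is CGATAAGGGCTATCGTAGAA, which matches the template at positions 79–98.
Amplicon spans positions 35–98: 64 bp.

64 bp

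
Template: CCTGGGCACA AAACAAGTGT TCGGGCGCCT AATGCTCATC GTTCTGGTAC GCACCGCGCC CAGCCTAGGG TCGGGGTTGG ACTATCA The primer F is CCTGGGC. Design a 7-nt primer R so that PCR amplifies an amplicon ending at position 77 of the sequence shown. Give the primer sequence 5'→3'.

5'-ACCCCGA-3'

The forward primer binds at positions 1–7; the product's 3' end on the top strand is position 77.
The reverse primer anneals to the top strand over positions 71–77, i.e. to TCGGGGT.
Its sequence written 5'→3' is the reverse complement: ACCCCGA.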